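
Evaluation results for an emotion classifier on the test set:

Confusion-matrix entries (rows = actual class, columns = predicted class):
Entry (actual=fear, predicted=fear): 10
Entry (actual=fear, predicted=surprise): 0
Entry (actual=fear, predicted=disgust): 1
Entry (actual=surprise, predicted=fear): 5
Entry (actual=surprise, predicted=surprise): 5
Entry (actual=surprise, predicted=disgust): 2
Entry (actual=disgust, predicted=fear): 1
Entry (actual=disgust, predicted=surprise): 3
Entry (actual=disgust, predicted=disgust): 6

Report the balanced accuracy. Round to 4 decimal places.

0.6419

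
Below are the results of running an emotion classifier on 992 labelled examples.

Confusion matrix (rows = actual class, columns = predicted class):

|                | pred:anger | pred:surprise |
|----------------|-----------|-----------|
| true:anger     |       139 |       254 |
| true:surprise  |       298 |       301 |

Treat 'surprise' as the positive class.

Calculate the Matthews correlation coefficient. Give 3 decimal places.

-0.142

MCC = (TP·TN − FP·FN) / √((TP+FP)(TP+FN)(TN+FP)(TN+FN))
Numerator = 301·139 − 254·298 = -33853
Denominator = √(555·599·393·437) = √57094436745 = 238944.4219
MCC = -33853 / 238944.4219 = -0.142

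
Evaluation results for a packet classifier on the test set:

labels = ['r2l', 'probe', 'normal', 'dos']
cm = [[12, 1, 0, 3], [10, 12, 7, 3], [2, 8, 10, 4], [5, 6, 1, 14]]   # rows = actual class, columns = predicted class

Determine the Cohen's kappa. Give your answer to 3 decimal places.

Observed agreement pₒ = trace/N = 48/98 = 0.4898
Expected agreement pₑ = Σ (rowᵢ·colᵢ)/N² = (16·29 + 32·27 + 24·18 + 26·24)/98² = 0.2482
κ = (pₒ − pₑ)/(1 − pₑ) = (0.4898 − 0.2482)/(1 − 0.2482) = 0.321

0.321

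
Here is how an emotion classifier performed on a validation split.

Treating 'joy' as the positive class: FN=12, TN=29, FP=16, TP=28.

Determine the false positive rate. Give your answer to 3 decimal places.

0.356

FPR = FP/(FP+TN) = 16/(16+29) = 0.356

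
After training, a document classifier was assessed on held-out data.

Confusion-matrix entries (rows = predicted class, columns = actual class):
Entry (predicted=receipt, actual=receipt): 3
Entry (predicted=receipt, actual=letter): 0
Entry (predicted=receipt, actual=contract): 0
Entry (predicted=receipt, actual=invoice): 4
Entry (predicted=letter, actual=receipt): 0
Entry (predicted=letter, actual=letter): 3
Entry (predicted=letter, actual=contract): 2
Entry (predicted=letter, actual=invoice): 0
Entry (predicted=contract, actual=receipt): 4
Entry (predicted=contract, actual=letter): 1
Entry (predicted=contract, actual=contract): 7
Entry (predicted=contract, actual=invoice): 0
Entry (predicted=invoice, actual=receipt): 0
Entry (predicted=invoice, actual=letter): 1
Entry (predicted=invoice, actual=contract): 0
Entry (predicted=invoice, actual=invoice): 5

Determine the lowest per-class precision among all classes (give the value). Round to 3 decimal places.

0.429

Per-class precision (TP/(TP+FP)):
  receipt: TP=3, FP=0+0+4=4 → 3/7 = 0.4286
  letter: TP=3, FP=0+2+0=2 → 3/5 = 0.6000
  contract: TP=7, FP=4+1+0=5 → 7/12 = 0.5833
  invoice: TP=5, FP=0+1+0=1 → 5/6 = 0.8333
Lowest is class 'receipt' with precision = 0.429.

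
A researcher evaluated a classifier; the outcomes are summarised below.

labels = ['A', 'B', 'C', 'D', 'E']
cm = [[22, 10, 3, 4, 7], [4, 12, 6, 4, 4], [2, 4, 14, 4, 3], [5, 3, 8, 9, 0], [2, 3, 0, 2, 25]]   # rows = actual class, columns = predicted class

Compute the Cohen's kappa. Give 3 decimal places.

0.387

Observed agreement pₒ = trace/N = 82/160 = 0.5125
Expected agreement pₑ = Σ (rowᵢ·colᵢ)/N² = (46·35 + 30·32 + 27·31 + 25·23 + 32·39)/160² = 0.2043
κ = (pₒ − pₑ)/(1 − pₑ) = (0.5125 − 0.2043)/(1 − 0.2043) = 0.387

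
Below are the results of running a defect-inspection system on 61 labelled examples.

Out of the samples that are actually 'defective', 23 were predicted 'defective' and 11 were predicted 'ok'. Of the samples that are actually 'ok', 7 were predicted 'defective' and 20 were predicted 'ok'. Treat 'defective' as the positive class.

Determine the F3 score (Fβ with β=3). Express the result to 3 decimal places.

0.685

Fβ = (1+β²)·TP / ((1+β²)·TP + β²·FN + FP), with β²=9
= 10·23 / (10·23 + 9·11 + 7) = 0.685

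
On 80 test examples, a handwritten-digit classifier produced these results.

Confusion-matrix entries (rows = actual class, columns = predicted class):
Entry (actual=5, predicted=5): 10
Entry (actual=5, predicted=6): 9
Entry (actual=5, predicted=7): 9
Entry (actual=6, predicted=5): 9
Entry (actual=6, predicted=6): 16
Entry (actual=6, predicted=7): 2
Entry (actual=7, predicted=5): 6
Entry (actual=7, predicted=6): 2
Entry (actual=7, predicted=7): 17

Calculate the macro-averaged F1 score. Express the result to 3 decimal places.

0.537

Per-class F1 score (2·TP/(2·TP+FP+FN)):
  5: TP=10, FP=9+6=15, FN=9+9=18 → 20/53 = 0.3774
  6: TP=16, FP=9+2=11, FN=9+2=11 → 32/54 = 0.5926
  7: TP=17, FP=9+2=11, FN=6+2=8 → 34/53 = 0.6415
Macro-F1 score = mean = (0.3774 + 0.5926 + 0.6415) / 3 = 0.537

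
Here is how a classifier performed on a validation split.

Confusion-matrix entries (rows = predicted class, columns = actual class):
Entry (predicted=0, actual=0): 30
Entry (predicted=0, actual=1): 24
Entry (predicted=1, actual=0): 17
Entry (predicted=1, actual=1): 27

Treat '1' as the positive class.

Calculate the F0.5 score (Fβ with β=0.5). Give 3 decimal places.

0.595

Fβ = (1+β²)·TP / ((1+β²)·TP + β²·FN + FP), with β²=1/4
= 1.25·27 / (1.25·27 + 0.25·24 + 17) = 0.595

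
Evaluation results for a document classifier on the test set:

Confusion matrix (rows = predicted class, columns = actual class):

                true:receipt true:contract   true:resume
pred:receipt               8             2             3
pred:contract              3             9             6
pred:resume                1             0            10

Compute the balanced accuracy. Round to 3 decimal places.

0.670

Balanced accuracy = mean of per-class recall.
  receipt: recall = 8/12 = 0.6667
  contract: recall = 9/11 = 0.8182
  resume: recall = 10/19 = 0.5263
Mean = (0.6667 + 0.8182 + 0.5263) / 3 = 0.670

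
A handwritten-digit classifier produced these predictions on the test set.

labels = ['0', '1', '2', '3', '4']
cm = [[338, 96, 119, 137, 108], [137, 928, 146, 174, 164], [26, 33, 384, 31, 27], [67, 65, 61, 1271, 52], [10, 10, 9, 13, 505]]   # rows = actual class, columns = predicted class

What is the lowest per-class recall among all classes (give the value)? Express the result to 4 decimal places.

0.4236

Per-class recall (TP/(TP+FN)):
  0: TP=338, FN=96+119+137+108=460 → 338/798 = 0.42356
  1: TP=928, FN=137+146+174+164=621 → 928/1549 = 0.59910
  2: TP=384, FN=26+33+31+27=117 → 384/501 = 0.76647
  3: TP=1271, FN=67+65+61+52=245 → 1271/1516 = 0.83839
  4: TP=505, FN=10+10+9+13=42 → 505/547 = 0.92322
Lowest is class '0' with recall = 0.4236.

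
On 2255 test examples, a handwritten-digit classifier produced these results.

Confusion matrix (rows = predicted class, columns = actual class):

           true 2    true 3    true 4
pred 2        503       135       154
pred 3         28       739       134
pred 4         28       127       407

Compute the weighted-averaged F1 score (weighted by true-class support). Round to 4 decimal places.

Per-class F1 score (2·TP/(2·TP+FP+FN)):
  2: TP=503, FP=135+154=289, FN=28+28=56 → 1006/1351 = 0.74463
  3: TP=739, FP=28+134=162, FN=135+127=262 → 1478/1902 = 0.77708
  4: TP=407, FP=28+127=155, FN=154+134=288 → 814/1257 = 0.64757
Weighted-F1 score = Σ (supportᵢ/N)·F1 scoreᵢ with N=2255: (559/2255)·0.74463 + (1001/2255)·0.77708 + (695/2255)·0.64757 = 0.7291

0.7291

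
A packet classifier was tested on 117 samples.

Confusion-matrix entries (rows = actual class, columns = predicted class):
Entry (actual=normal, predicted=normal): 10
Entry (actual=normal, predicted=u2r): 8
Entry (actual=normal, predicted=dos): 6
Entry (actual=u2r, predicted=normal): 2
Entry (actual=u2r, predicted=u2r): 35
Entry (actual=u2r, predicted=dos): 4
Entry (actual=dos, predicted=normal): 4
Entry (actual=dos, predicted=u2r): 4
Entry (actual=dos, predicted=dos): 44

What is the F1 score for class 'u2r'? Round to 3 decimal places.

F1 score = 2·TP/(2·TP+FP+FN).
u2r: TP=35, FP=8+4=12, FN=2+4=6 → 70/88 = 0.7955

0.795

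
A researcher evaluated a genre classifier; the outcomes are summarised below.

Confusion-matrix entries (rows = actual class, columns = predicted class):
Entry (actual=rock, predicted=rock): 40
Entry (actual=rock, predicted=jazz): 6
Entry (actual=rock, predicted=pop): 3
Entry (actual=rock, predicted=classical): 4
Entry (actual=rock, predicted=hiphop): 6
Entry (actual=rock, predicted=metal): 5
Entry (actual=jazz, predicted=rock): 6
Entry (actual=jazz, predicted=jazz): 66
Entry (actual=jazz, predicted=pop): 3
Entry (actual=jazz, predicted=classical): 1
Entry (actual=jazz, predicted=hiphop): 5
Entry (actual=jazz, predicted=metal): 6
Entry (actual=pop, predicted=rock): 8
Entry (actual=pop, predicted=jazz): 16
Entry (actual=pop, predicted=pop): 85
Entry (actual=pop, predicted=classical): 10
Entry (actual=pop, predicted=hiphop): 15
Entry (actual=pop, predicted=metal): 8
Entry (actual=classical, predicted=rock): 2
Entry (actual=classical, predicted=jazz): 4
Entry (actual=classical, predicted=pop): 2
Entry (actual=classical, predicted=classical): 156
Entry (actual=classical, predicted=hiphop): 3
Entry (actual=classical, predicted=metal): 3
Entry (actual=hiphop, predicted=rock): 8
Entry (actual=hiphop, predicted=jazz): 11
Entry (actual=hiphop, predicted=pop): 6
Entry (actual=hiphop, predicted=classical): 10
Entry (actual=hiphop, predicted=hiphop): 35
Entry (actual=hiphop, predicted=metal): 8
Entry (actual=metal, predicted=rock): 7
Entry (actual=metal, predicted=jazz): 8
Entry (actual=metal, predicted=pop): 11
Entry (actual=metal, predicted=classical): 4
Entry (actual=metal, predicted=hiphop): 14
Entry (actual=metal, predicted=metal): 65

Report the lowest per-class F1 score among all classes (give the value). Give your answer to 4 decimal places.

Per-class F1 score (2·TP/(2·TP+FP+FN)):
  rock: TP=40, FP=6+8+2+8+7=31, FN=6+3+4+6+5=24 → 80/135 = 0.59259
  jazz: TP=66, FP=6+16+4+11+8=45, FN=6+3+1+5+6=21 → 132/198 = 0.66667
  pop: TP=85, FP=3+3+2+6+11=25, FN=8+16+10+15+8=57 → 170/252 = 0.67460
  classical: TP=156, FP=4+1+10+10+4=29, FN=2+4+2+3+3=14 → 312/355 = 0.87887
  hiphop: TP=35, FP=6+5+15+3+14=43, FN=8+11+6+10+8=43 → 70/156 = 0.44872
  metal: TP=65, FP=5+6+8+3+8=30, FN=7+8+11+4+14=44 → 130/204 = 0.63725
Lowest is class 'hiphop' with F1 score = 0.4487.

0.4487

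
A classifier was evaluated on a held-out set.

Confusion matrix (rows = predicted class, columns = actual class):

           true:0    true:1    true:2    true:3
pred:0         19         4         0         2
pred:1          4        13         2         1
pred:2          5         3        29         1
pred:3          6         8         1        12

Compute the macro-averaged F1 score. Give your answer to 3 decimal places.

0.643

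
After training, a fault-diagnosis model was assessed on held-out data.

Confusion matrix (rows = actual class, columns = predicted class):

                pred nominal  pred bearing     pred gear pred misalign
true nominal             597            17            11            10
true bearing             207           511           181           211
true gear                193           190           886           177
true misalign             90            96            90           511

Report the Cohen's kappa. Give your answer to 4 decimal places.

0.5045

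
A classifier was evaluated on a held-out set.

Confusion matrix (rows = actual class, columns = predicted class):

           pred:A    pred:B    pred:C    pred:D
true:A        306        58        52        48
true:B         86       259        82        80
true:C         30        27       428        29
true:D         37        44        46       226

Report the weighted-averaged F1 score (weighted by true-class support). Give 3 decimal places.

0.658

Per-class F1 score (2·TP/(2·TP+FP+FN)):
  A: TP=306, FP=86+30+37=153, FN=58+52+48=158 → 612/923 = 0.6631
  B: TP=259, FP=58+27+44=129, FN=86+82+80=248 → 518/895 = 0.5788
  C: TP=428, FP=52+82+46=180, FN=30+27+29=86 → 856/1122 = 0.7629
  D: TP=226, FP=48+80+29=157, FN=37+44+46=127 → 452/736 = 0.6141
Weighted-F1 score = Σ (supportᵢ/N)·F1 scoreᵢ with N=1838: (464/1838)·0.6631 + (507/1838)·0.5788 + (514/1838)·0.7629 + (353/1838)·0.6141 = 0.658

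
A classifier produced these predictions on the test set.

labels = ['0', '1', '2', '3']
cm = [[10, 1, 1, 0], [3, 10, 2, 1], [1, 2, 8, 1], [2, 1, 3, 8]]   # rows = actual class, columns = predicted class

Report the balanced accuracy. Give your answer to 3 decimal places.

0.674

Balanced accuracy = mean of per-class recall.
  0: recall = 10/12 = 0.8333
  1: recall = 10/16 = 0.6250
  2: recall = 8/12 = 0.6667
  3: recall = 8/14 = 0.5714
Mean = (0.8333 + 0.6250 + 0.6667 + 0.5714) / 4 = 0.674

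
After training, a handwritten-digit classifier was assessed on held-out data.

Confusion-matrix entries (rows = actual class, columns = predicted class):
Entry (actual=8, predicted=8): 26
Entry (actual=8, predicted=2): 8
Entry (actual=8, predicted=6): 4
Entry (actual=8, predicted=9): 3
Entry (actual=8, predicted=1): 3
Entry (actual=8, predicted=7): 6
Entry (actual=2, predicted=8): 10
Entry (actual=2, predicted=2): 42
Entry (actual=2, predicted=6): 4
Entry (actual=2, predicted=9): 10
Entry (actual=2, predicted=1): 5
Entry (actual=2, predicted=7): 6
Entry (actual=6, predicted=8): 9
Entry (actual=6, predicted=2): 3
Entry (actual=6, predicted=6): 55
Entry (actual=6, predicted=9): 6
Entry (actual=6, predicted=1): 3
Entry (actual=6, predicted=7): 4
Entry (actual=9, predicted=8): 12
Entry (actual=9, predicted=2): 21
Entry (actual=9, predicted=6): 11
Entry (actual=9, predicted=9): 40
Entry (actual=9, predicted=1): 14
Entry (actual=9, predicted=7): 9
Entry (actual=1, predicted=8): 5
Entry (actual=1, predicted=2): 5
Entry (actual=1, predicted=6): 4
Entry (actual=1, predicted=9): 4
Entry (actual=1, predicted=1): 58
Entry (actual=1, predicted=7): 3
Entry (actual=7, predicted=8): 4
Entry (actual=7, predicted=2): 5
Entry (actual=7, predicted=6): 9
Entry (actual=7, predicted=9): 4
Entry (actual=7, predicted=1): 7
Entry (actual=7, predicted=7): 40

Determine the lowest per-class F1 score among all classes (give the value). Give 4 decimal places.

0.4483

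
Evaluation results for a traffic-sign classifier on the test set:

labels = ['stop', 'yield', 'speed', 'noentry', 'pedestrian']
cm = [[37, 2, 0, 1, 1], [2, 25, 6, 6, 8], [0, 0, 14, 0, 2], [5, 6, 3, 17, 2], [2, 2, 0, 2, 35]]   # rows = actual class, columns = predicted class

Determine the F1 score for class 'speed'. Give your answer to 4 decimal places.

0.7179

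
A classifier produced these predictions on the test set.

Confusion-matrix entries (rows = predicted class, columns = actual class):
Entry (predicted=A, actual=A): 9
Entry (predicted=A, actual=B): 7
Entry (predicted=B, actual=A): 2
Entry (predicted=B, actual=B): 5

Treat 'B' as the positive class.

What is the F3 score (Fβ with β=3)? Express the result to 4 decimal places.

0.4348

Fβ = (1+β²)·TP / ((1+β²)·TP + β²·FN + FP), with β²=9
= 10·5 / (10·5 + 9·7 + 2) = 0.4348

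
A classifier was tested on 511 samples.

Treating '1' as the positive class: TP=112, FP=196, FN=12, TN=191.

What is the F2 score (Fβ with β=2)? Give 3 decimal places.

0.697

Fβ = (1+β²)·TP / ((1+β²)·TP + β²·FN + FP), with β²=4
= 5·112 / (5·112 + 4·12 + 196) = 0.697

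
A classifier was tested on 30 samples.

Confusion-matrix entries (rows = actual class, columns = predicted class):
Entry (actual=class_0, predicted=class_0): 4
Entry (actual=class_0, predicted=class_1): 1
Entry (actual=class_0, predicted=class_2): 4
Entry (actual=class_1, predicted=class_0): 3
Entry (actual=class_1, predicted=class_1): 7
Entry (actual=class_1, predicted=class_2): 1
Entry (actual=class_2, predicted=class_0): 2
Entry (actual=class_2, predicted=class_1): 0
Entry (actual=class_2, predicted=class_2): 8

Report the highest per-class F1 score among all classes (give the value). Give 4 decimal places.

0.7368

Per-class F1 score (2·TP/(2·TP+FP+FN)):
  class_0: TP=4, FP=3+2=5, FN=1+4=5 → 8/18 = 0.44444
  class_1: TP=7, FP=1+0=1, FN=3+1=4 → 14/19 = 0.73684
  class_2: TP=8, FP=4+1=5, FN=2+0=2 → 16/23 = 0.69565
Highest is class 'class_1' with F1 score = 0.7368.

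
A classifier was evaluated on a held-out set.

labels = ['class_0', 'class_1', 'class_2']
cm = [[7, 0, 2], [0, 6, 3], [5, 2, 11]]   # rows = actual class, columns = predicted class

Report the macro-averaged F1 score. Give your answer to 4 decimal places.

0.6732

Per-class F1 score (2·TP/(2·TP+FP+FN)):
  class_0: TP=7, FP=0+5=5, FN=0+2=2 → 14/21 = 0.66667
  class_1: TP=6, FP=0+2=2, FN=0+3=3 → 12/17 = 0.70588
  class_2: TP=11, FP=2+3=5, FN=5+2=7 → 22/34 = 0.64706
Macro-F1 score = mean = (0.66667 + 0.70588 + 0.64706) / 3 = 0.6732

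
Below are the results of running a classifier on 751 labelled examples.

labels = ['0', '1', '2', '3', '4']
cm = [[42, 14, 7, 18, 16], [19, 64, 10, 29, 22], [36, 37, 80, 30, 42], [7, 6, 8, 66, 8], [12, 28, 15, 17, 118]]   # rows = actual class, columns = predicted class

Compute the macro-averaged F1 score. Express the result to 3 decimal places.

Per-class F1 score (2·TP/(2·TP+FP+FN)):
  0: TP=42, FP=19+36+7+12=74, FN=14+7+18+16=55 → 84/213 = 0.3944
  1: TP=64, FP=14+37+6+28=85, FN=19+10+29+22=80 → 128/293 = 0.4369
  2: TP=80, FP=7+10+8+15=40, FN=36+37+30+42=145 → 160/345 = 0.4638
  3: TP=66, FP=18+29+30+17=94, FN=7+6+8+8=29 → 132/255 = 0.5176
  4: TP=118, FP=16+22+42+8=88, FN=12+28+15+17=72 → 236/396 = 0.5960
Macro-F1 score = mean = (0.3944 + 0.4369 + 0.4638 + 0.5176 + 0.5960) / 5 = 0.482

0.482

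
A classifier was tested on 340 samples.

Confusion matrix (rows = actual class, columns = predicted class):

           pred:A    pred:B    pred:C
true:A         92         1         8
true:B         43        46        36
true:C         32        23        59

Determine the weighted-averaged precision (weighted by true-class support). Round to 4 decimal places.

0.5973

Per-class precision (TP/(TP+FP)):
  A: TP=92, FP=43+32=75 → 92/167 = 0.55090
  B: TP=46, FP=1+23=24 → 46/70 = 0.65714
  C: TP=59, FP=8+36=44 → 59/103 = 0.57282
Weighted-precision = Σ (supportᵢ/N)·precisionᵢ with N=340: (101/340)·0.55090 + (125/340)·0.65714 + (114/340)·0.57282 = 0.5973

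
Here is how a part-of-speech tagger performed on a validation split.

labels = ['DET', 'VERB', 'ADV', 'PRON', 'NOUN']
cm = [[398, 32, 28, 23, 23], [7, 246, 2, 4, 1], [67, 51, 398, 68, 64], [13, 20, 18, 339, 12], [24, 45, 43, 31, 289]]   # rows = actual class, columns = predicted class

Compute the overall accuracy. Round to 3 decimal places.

Accuracy = trace / total = (398+246+398+339+289=1670) / 2246 = 1670/2246 = 0.744

0.744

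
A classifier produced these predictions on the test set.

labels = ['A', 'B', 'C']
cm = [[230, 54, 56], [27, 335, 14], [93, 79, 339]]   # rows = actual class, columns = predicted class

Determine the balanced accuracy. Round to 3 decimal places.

0.744

Balanced accuracy = mean of per-class recall.
  A: recall = 230/340 = 0.6765
  B: recall = 335/376 = 0.8910
  C: recall = 339/511 = 0.6634
Mean = (0.6765 + 0.8910 + 0.6634) / 3 = 0.744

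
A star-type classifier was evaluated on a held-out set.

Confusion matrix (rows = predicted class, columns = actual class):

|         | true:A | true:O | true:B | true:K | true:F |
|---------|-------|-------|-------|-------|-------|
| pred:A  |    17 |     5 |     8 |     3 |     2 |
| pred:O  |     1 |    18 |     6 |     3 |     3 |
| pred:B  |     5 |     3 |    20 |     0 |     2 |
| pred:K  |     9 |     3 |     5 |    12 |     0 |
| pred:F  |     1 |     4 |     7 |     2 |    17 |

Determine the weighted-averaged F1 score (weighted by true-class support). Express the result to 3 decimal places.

Per-class F1 score (2·TP/(2·TP+FP+FN)):
  A: TP=17, FP=5+8+3+2=18, FN=1+5+9+1=16 → 34/68 = 0.5000
  O: TP=18, FP=1+6+3+3=13, FN=5+3+3+4=15 → 36/64 = 0.5625
  B: TP=20, FP=5+3+0+2=10, FN=8+6+5+7=26 → 40/76 = 0.5263
  K: TP=12, FP=9+3+5+0=17, FN=3+3+0+2=8 → 24/49 = 0.4898
  F: TP=17, FP=1+4+7+2=14, FN=2+3+2+0=7 → 34/55 = 0.6182
Weighted-F1 score = Σ (supportᵢ/N)·F1 scoreᵢ with N=156: (33/156)·0.5000 + (33/156)·0.5625 + (46/156)·0.5263 + (20/156)·0.4898 + (24/156)·0.6182 = 0.538

0.538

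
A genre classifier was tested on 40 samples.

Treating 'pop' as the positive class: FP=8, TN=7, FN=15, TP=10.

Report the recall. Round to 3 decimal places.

0.400

Recall = TP/(TP+FN) = 10/(10+15) = 10/25 = 0.400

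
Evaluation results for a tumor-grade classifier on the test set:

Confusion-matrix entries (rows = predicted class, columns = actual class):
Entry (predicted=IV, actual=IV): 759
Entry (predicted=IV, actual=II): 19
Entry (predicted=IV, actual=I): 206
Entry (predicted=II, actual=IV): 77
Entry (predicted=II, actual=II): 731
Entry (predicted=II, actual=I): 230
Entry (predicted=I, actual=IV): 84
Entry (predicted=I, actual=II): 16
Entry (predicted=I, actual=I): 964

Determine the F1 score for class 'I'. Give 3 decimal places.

Take TP from the diagonal, FP from the rest of the 'I' prediction marginal, FN from the rest of the 'I' actual marginal.
F1 score = 2·TP/(2·TP+FP+FN).
I: TP=964, FP=84+16=100, FN=206+230=436 → 1928/2464 = 0.7825

0.782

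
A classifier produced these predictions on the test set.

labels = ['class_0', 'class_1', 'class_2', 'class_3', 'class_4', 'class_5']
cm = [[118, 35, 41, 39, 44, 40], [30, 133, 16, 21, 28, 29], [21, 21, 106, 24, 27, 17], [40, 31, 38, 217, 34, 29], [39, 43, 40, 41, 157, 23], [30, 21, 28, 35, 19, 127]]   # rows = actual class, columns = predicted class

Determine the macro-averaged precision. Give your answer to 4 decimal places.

Per-class precision (TP/(TP+FP)):
  class_0: TP=118, FP=30+21+40+39+30=160 → 118/278 = 0.42446
  class_1: TP=133, FP=35+21+31+43+21=151 → 133/284 = 0.46831
  class_2: TP=106, FP=41+16+38+40+28=163 → 106/269 = 0.39405
  class_3: TP=217, FP=39+21+24+41+35=160 → 217/377 = 0.57560
  class_4: TP=157, FP=44+28+27+34+19=152 → 157/309 = 0.50809
  class_5: TP=127, FP=40+29+17+29+23=138 → 127/265 = 0.47925
Macro-precision = mean = (0.42446 + 0.46831 + 0.39405 + 0.57560 + 0.50809 + 0.47925) / 6 = 0.4750

0.4750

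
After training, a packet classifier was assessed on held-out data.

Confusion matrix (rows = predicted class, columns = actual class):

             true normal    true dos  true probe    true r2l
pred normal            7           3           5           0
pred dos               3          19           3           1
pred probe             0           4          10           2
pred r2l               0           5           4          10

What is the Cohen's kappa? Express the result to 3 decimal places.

0.460

Observed agreement pₒ = trace/N = 46/76 = 0.6053
Expected agreement pₑ = Σ (rowᵢ·colᵢ)/N² = (10·15 + 31·26 + 22·16 + 13·19)/76² = 0.2692
κ = (pₒ − pₑ)/(1 − pₑ) = (0.6053 − 0.2692)/(1 − 0.2692) = 0.460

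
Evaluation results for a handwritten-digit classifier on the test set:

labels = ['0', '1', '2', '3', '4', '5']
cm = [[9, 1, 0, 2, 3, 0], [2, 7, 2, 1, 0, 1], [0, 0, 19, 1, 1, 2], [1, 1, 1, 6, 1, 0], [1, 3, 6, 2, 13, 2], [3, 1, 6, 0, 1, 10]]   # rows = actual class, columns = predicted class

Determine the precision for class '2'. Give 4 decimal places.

0.5588

Take TP from the diagonal, FP from the rest of the '2' prediction marginal, FN from the rest of the '2' actual marginal.
precision = TP/(TP+FP).
2: TP=19, FP=0+2+1+6+6=15 → 19/34 = 0.55882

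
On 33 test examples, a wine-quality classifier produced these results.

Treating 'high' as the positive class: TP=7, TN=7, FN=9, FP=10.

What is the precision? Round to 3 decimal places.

0.412

Precision = TP/(TP+FP) = 7/(7+10) = 7/17 = 0.412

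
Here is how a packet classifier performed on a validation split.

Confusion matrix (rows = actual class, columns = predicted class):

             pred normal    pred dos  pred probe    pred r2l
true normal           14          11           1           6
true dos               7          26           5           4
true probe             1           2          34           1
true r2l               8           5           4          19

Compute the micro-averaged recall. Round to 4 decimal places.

0.6284

Micro-averaging pools counts across classes: ΣTP=93, ΣFP=55, ΣFN=55.
Micro-recall = TP/(TP+FN) on pooled counts = 0.6284 (equals overall accuracy in single-label multiclass).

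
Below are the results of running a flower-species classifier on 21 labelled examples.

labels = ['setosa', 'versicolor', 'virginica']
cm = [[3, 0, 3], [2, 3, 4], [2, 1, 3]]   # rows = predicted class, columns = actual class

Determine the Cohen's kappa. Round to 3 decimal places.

Observed agreement pₒ = trace/N = 9/21 = 0.4286
Expected agreement pₑ = Σ (rowᵢ·colᵢ)/N² = (7·6 + 4·9 + 10·6)/21² = 0.3129
κ = (pₒ − pₑ)/(1 − pₑ) = (0.4286 − 0.3129)/(1 − 0.3129) = 0.168

0.168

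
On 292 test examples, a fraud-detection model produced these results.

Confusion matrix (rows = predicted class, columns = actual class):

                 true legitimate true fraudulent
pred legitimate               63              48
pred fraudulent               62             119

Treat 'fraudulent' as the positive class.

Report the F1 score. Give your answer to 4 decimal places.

Precision = TP/(TP+FP) = 119/181 = 0.6575
Recall = TP/(TP+FN) = 119/167 = 0.7126
F1 = 2·TP/(2·TP+FP+FN) = 238/348 = 0.6839

0.6839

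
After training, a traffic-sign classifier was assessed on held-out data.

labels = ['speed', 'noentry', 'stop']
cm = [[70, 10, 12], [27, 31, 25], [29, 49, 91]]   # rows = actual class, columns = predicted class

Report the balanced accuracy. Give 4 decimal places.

0.5576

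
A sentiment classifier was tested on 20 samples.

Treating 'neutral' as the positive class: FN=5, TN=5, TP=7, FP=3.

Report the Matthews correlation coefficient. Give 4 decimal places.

MCC = (TP·TN − FP·FN) / √((TP+FP)(TP+FN)(TN+FP)(TN+FN))
Numerator = 7·5 − 3·5 = 20
Denominator = √(10·12·8·10) = √9600 = 97.9796
MCC = 20 / 97.9796 = 0.2041

0.2041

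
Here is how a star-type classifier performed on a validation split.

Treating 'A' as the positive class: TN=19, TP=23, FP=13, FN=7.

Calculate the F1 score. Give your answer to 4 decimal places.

Precision = TP/(TP+FP) = 23/36 = 0.6389
Recall = TP/(TP+FN) = 23/30 = 0.7667
F1 = 2·TP/(2·TP+FP+FN) = 46/66 = 0.6970

0.6970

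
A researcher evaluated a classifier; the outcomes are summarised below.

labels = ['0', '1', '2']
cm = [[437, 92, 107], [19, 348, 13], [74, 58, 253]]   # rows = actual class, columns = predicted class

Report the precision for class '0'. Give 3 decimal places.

precision = TP/(TP+FP).
0: TP=437, FP=19+74=93 → 437/530 = 0.8245

0.825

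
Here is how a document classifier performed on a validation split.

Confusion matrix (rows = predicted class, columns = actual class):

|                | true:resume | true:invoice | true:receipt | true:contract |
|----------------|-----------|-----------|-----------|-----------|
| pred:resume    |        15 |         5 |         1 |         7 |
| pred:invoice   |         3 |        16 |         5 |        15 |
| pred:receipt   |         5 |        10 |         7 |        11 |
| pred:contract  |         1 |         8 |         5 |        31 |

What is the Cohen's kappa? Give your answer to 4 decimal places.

0.2825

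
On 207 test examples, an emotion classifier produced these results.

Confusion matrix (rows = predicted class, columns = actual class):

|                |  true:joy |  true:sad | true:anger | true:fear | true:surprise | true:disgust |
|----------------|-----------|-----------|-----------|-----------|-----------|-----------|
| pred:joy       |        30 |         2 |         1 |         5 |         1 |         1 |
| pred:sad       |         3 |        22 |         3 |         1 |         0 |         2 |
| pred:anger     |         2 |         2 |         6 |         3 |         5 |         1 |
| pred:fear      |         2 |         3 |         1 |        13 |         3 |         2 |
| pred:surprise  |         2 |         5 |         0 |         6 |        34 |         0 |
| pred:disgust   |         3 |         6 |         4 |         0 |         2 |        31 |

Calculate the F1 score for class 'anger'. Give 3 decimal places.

0.353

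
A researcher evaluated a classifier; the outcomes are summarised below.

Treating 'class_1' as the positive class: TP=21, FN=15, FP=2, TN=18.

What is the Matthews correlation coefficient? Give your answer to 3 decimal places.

0.471

MCC = (TP·TN − FP·FN) / √((TP+FP)(TP+FN)(TN+FP)(TN+FN))
Numerator = 21·18 − 2·15 = 348
Denominator = √(23·36·20·33) = √546480 = 739.2429
MCC = 348 / 739.2429 = 0.471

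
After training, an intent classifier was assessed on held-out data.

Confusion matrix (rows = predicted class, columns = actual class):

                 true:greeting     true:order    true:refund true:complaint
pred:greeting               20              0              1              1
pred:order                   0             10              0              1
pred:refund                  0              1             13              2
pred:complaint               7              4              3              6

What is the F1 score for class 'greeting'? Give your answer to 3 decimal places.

Take TP from the diagonal, FP from the rest of the 'greeting' prediction marginal, FN from the rest of the 'greeting' actual marginal.
F1 score = 2·TP/(2·TP+FP+FN).
greeting: TP=20, FP=0+1+1=2, FN=0+0+7=7 → 40/49 = 0.8163

0.816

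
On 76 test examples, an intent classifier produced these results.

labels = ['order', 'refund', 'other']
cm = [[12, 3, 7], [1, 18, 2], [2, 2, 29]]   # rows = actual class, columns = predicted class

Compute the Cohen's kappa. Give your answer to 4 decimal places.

Observed agreement pₒ = trace/N = 59/76 = 0.77632
Expected agreement pₑ = Σ (rowᵢ·colᵢ)/N² = (22·15 + 21·23 + 33·38)/76² = 0.35786
κ = (pₒ − pₑ)/(1 − pₑ) = (0.77632 − 0.35786)/(1 − 0.35786) = 0.6517

0.6517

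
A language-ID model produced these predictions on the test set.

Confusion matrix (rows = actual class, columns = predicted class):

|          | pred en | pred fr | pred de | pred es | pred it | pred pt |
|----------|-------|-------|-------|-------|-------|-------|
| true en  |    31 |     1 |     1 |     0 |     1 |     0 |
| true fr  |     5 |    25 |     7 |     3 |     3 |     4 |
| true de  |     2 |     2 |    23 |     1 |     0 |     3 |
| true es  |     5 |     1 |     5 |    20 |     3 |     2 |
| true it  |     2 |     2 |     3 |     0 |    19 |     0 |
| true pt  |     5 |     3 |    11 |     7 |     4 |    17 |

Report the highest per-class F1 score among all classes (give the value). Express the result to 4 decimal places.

0.7381

Per-class F1 score (2·TP/(2·TP+FP+FN)):
  en: TP=31, FP=5+2+5+2+5=19, FN=1+1+0+1+0=3 → 62/84 = 0.73810
  fr: TP=25, FP=1+2+1+2+3=9, FN=5+7+3+3+4=22 → 50/81 = 0.61728
  de: TP=23, FP=1+7+5+3+11=27, FN=2+2+1+0+3=8 → 46/81 = 0.56790
  es: TP=20, FP=0+3+1+0+7=11, FN=5+1+5+3+2=16 → 40/67 = 0.59701
  it: TP=19, FP=1+3+0+3+4=11, FN=2+2+3+0+0=7 → 38/56 = 0.67857
  pt: TP=17, FP=0+4+3+2+0=9, FN=5+3+11+7+4=30 → 34/73 = 0.46575
Highest is class 'en' with F1 score = 0.7381.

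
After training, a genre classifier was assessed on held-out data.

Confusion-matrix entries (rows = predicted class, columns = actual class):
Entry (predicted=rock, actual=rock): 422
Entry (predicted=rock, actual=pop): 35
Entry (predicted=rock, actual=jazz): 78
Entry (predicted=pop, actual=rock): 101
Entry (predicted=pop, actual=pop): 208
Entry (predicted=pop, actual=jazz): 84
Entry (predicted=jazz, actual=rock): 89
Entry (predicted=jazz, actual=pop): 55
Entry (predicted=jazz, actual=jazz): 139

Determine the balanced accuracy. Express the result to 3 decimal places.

0.616

Balanced accuracy = mean of per-class recall.
  rock: recall = 422/612 = 0.6895
  pop: recall = 208/298 = 0.6980
  jazz: recall = 139/301 = 0.4618
Mean = (0.6895 + 0.6980 + 0.4618) / 3 = 0.616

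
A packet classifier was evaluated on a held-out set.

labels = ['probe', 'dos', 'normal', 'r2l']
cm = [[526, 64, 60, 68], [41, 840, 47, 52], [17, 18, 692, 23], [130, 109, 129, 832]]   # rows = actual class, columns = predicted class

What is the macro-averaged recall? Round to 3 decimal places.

0.801

Per-class recall (TP/(TP+FN)):
  probe: TP=526, FN=64+60+68=192 → 526/718 = 0.7326
  dos: TP=840, FN=41+47+52=140 → 840/980 = 0.8571
  normal: TP=692, FN=17+18+23=58 → 692/750 = 0.9227
  r2l: TP=832, FN=130+109+129=368 → 832/1200 = 0.6933
Macro-recall = mean = (0.7326 + 0.8571 + 0.9227 + 0.6933) / 4 = 0.801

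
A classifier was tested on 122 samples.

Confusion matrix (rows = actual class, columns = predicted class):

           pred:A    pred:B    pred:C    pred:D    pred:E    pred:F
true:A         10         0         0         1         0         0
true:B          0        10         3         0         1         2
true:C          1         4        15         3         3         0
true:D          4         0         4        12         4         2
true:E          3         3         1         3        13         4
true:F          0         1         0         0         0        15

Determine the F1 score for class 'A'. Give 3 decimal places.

0.690

Take TP from the diagonal, FP from the rest of the 'A' prediction marginal, FN from the rest of the 'A' actual marginal.
F1 score = 2·TP/(2·TP+FP+FN).
A: TP=10, FP=0+1+4+3+0=8, FN=0+0+1+0+0=1 → 20/29 = 0.6897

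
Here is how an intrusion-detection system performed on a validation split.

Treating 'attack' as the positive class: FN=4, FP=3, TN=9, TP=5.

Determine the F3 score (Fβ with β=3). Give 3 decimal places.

0.562

Fβ = (1+β²)·TP / ((1+β²)·TP + β²·FN + FP), with β²=9
= 10·5 / (10·5 + 9·4 + 3) = 0.562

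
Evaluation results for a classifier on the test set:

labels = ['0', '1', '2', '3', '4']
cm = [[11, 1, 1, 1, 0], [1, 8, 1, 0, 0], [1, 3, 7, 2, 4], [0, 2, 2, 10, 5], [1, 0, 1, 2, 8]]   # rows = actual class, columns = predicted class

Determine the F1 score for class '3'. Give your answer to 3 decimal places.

One-vs-rest for '3': TP = diagonal; FP = other classes predicted '3'; FN = '3' predicted as other.
F1 score = 2·TP/(2·TP+FP+FN).
3: TP=10, FP=1+0+2+2=5, FN=0+2+2+5=9 → 20/34 = 0.5882

0.588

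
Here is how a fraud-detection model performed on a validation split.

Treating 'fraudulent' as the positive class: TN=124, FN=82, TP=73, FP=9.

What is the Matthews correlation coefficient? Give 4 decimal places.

0.4455

MCC = (TP·TN − FP·FN) / √((TP+FP)(TP+FN)(TN+FP)(TN+FN))
Numerator = 73·124 − 9·82 = 8314
Denominator = √(82·155·133·206) = √348228580 = 18660.8837
MCC = 8314 / 18660.8837 = 0.4455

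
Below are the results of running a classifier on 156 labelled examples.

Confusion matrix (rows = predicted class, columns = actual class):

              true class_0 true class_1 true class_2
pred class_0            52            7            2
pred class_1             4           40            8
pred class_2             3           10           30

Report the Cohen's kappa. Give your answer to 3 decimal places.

Observed agreement pₒ = trace/N = 122/156 = 0.7821
Expected agreement pₑ = Σ (rowᵢ·colᵢ)/N² = (59·61 + 57·52 + 40·43)/156² = 0.3404
κ = (pₒ − pₑ)/(1 − pₑ) = (0.7821 − 0.3404)/(1 − 0.3404) = 0.670

0.670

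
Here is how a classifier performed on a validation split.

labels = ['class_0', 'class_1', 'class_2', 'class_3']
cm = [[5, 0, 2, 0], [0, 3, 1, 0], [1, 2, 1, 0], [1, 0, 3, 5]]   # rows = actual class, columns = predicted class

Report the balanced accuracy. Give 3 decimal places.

0.567

Balanced accuracy = mean of per-class recall.
  class_0: recall = 5/7 = 0.7143
  class_1: recall = 3/4 = 0.7500
  class_2: recall = 1/4 = 0.2500
  class_3: recall = 5/9 = 0.5556
Mean = (0.7143 + 0.7500 + 0.2500 + 0.5556) / 4 = 0.567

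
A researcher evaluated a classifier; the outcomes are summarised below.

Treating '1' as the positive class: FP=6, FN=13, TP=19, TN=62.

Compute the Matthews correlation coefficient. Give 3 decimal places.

0.545

MCC = (TP·TN − FP·FN) / √((TP+FP)(TP+FN)(TN+FP)(TN+FN))
Numerator = 19·62 − 6·13 = 1100
Denominator = √(25·32·68·75) = √4080000 = 2019.9010
MCC = 1100 / 2019.9010 = 0.545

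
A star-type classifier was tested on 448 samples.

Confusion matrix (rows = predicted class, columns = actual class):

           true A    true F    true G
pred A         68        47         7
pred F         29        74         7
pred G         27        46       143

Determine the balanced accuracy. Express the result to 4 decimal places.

Balanced accuracy = mean of per-class recall.
  A: recall = 68/124 = 0.54839
  F: recall = 74/167 = 0.44311
  G: recall = 143/157 = 0.91083
Mean = (0.54839 + 0.44311 + 0.91083) / 3 = 0.6341

0.6341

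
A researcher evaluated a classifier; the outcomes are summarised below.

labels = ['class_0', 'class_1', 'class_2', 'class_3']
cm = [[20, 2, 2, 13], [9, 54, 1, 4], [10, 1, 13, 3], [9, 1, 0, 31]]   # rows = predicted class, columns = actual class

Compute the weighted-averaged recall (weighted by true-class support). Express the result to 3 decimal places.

0.682

Per-class recall (TP/(TP+FN)):
  class_0: TP=20, FN=9+10+9=28 → 20/48 = 0.4167
  class_1: TP=54, FN=2+1+1=4 → 54/58 = 0.9310
  class_2: TP=13, FN=2+1+0=3 → 13/16 = 0.8125
  class_3: TP=31, FN=13+4+3=20 → 31/51 = 0.6078
Weighted-recall = Σ (supportᵢ/N)·recallᵢ with N=173: (48/173)·0.4167 + (58/173)·0.9310 + (16/173)·0.8125 + (51/173)·0.6078 = 0.682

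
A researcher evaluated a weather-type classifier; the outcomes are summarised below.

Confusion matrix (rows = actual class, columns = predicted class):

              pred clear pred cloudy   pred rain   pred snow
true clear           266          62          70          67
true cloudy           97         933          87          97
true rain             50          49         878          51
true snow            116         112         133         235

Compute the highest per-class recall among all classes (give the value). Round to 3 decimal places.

Per-class recall (TP/(TP+FN)):
  clear: TP=266, FN=62+70+67=199 → 266/465 = 0.5720
  cloudy: TP=933, FN=97+87+97=281 → 933/1214 = 0.7685
  rain: TP=878, FN=50+49+51=150 → 878/1028 = 0.8541
  snow: TP=235, FN=116+112+133=361 → 235/596 = 0.3943
Highest is class 'rain' with recall = 0.854.

0.854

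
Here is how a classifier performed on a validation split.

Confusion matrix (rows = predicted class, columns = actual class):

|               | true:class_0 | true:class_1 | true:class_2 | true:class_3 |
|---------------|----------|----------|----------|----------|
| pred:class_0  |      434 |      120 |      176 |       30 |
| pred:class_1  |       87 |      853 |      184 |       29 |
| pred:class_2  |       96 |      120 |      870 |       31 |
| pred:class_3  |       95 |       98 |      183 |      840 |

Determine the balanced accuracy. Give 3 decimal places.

Balanced accuracy = mean of per-class recall.
  class_0: recall = 434/712 = 0.6096
  class_1: recall = 853/1191 = 0.7162
  class_2: recall = 870/1413 = 0.6157
  class_3: recall = 840/930 = 0.9032
Mean = (0.6096 + 0.7162 + 0.6157 + 0.9032) / 4 = 0.711

0.711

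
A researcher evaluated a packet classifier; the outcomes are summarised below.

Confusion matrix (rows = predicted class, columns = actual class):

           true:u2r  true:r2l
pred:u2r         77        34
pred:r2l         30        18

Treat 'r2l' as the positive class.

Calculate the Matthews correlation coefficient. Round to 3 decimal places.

MCC = (TP·TN − FP·FN) / √((TP+FP)(TP+FN)(TN+FP)(TN+FN))
Numerator = 18·77 − 30·34 = 366
Denominator = √(48·52·107·111) = √29644992 = 5444.7215
MCC = 366 / 5444.7215 = 0.067

0.067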